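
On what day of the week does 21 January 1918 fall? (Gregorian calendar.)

January 1, 1918 is a Tuesday.
Jan 1, 1918 → Jan 21, 1918: 20 days.
Total: 20 days.
20 mod 7 = 6, so Tuesday + 6 = Monday.

Monday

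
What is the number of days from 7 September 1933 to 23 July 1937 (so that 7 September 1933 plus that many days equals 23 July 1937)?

1415

Sep 7, 1933 → Sep 7, 1934: 365 days.
Sep 7, 1934 → Sep 7, 1935: 365 days.
Sep 7, 1935 → Sep 7, 1936: 366 days (Feb 29, 1936 is in that span).
Sep 7, 1936 → Oct 7, 1936: 30 days (September has 30).
Oct 7, 1936 → Nov 7, 1936: 31 days (October has 31).
Nov 7, 1936 → Dec 7, 1936: 30 days (November has 30).
Dec 7, 1936 → Jan 7, 1937: 31 days (December has 31).
Jan 7, 1937 → Feb 7, 1937: 31 days (January has 31).
Feb 7, 1937 → Mar 7, 1937: 28 days (February has 28).
Mar 7, 1937 → Apr 7, 1937: 31 days (March has 31).
Apr 7, 1937 → May 7, 1937: 30 days (April has 30).
May 7, 1937 → Jun 7, 1937: 31 days (May has 31).
Jun 7, 1937 → Jul 7, 1937: 30 days (June has 30).
Jul 7, 1937 → Jul 23, 1937: 16 days.
Total: 1415 days.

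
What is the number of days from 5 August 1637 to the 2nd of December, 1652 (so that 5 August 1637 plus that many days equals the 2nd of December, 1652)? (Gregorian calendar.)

Aug 5, 1637 → Aug 5, 1638: 365 days.
Aug 5, 1638 → Aug 5, 1639: 365 days.
Aug 5, 1639 → Aug 5, 1640: 366 days (Feb 29, 1640 is in that span).
Aug 5, 1640 → Aug 5, 1641: 365 days.
Aug 5, 1641 → Aug 5, 1642: 365 days.
Aug 5, 1642 → Aug 5, 1643: 365 days.
Aug 5, 1643 → Aug 5, 1644: 366 days (Feb 29, 1644 is in that span).
Aug 5, 1644 → Aug 5, 1645: 365 days.
Aug 5, 1645 → Aug 5, 1646: 365 days.
Aug 5, 1646 → Aug 5, 1647: 365 days.
Aug 5, 1647 → Aug 5, 1648: 366 days (Feb 29, 1648 is in that span).
Aug 5, 1648 → Aug 5, 1649: 365 days.
Aug 5, 1649 → Aug 5, 1650: 365 days.
Aug 5, 1650 → Aug 5, 1651: 365 days.
Aug 5, 1651 → Aug 5, 1652: 366 days (Feb 29, 1652 is in that span).
Aug 5, 1652 → Sep 5, 1652: 31 days (August has 31).
Sep 5, 1652 → Oct 5, 1652: 30 days (September has 30).
Oct 5, 1652 → Nov 5, 1652: 31 days (October has 31).
Nov 5, 1652 → Dec 2, 1652: 27 days.
Total: 5598 days.

5598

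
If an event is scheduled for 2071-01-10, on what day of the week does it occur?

Saturday

Doomsday rule: the anchor day for the 2000s is Tuesday. For year 71: 71÷12 = 5 r 11, and 11÷4 = 2, so 5+11+2 = 18.
Tuesday + 18 ≡ Saturday — that's 2071's doomsday.
In January the doomsday date is Jan 3 (2071 is not a leap year).
Jan 10 is 7 days after Jan 3; 7 mod 7 = 0, so Saturday + 0 = Saturday.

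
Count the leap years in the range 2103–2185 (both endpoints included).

21

Multiples of 4 in [2103,2185]: 21.
Of those, multiples of 100: 0 (not leap unless ÷400).
Multiples of 400: 0.
Leap years = 21 − 0 + 0 = 21.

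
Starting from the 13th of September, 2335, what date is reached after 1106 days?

+366 (one year; includes Feb 29, 2336) → Sep 13, 2336 (740 left).
+365 (one year) → Sep 13, 2337 (375 left).
Sep has 30 days: +18 → Oct 1, 2337 (357 left).
Oct has 31 days: +31 → Nov 1, 2337 (326 left).
Nov has 30 days: +30 → Dec 1, 2337 (296 left).
Dec has 31 days: +31 → Jan 1, 2338 (265 left).
Jan has 31 days: +31 → Feb 1, 2338 (234 left).
Feb has 28 days: +28 → Mar 1, 2338 (206 left).
Mar has 31 days: +31 → Apr 1, 2338 (175 left).
Apr has 30 days: +30 → May 1, 2338 (145 left).
May has 31 days: +31 → Jun 1, 2338 (114 left).
Jun has 30 days: +30 → Jul 1, 2338 (84 left).
Jul has 31 days: +31 → Aug 1, 2338 (53 left).
Aug has 31 days: +31 → Sep 1, 2338 (22 left).
+22 → Sep 23, 2338.

September 23, 2338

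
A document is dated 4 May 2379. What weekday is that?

Doomsday rule: the anchor day for the 2300s is Wednesday. For year 79: 79÷12 = 6 r 7, and 7÷4 = 1, so 6+7+1 = 14.
Wednesday + 14 ≡ Wednesday — that's 2379's doomsday.
In May the doomsday date is May 9.
May 4 is 5 days before May 9; 5 mod 7 = 5, so Wednesday − 5 = Friday.

Friday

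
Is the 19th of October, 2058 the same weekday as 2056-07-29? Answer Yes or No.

From Jul 29, 2056 to Oct 19, 2058 is 812 days.
812 mod 7 = 0, so they are the same weekday.
(Jul 29, 2056 is a Saturday; Oct 19, 2058 is a Saturday.)

Yes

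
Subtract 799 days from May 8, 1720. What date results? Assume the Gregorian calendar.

March 1, 1718

−366 (one year; includes Feb 29, 1720) → May 8, 1719 (433 left).
−365 (one year) → May 8, 1718 (68 left).
−8 → Apr 30, 1718 (end of Apr, 30 days; 60 left).
−30 → Mar 31, 1718 (end of Mar, 31 days; 30 left).
−30 → Mar 1, 1718.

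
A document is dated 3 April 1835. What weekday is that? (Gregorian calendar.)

Friday

Doomsday rule: the anchor day for the 1800s is Friday. For year 35: 35÷12 = 2 r 11, and 11÷4 = 2, so 2+11+2 = 15.
Friday + 15 ≡ Saturday — that's 1835's doomsday.
In April the doomsday date is Apr 4.
Apr 3 is 1 day before Apr 4; 1 mod 7 = 1, so Saturday − 1 = Friday.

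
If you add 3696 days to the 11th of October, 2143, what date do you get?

+366 (one year; includes Feb 29, 2144) → Oct 11, 2144 (3330 left).
+365 (one year) → Oct 11, 2145 (2965 left).
+365 (one year) → Oct 11, 2146 (2600 left).
+365 (one year) → Oct 11, 2147 (2235 left).
+366 (one year; includes Feb 29, 2148) → Oct 11, 2148 (1869 left).
+365 (one year) → Oct 11, 2149 (1504 left).
+365 (one year) → Oct 11, 2150 (1139 left).
+365 (one year) → Oct 11, 2151 (774 left).
+366 (one year; includes Feb 29, 2152) → Oct 11, 2152 (408 left).
+365 (one year) → Oct 11, 2153 (43 left).
Oct has 31 days: +21 → Nov 1, 2153 (22 left).
+22 → Nov 23, 2153.

November 23, 2153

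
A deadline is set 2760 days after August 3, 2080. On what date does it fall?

+365 (one year) → Aug 3, 2081 (2395 left).
+365 (one year) → Aug 3, 2082 (2030 left).
+365 (one year) → Aug 3, 2083 (1665 left).
+366 (one year; includes Feb 29, 2084) → Aug 3, 2084 (1299 left).
+365 (one year) → Aug 3, 2085 (934 left).
+365 (one year) → Aug 3, 2086 (569 left).
+365 (one year) → Aug 3, 2087 (204 left).
Aug has 31 days: +29 → Sep 1, 2087 (175 left).
Sep has 30 days: +30 → Oct 1, 2087 (145 left).
Oct has 31 days: +31 → Nov 1, 2087 (114 left).
Nov has 30 days: +30 → Dec 1, 2087 (84 left).
Dec has 31 days: +31 → Jan 1, 2088 (53 left).
Jan has 31 days: +31 → Feb 1, 2088 (22 left).
+22 → Feb 23, 2088.

February 23, 2088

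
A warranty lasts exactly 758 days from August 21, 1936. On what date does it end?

+365 (one year) → Aug 21, 1937 (393 left).
Aug has 31 days: +11 → Sep 1, 1937 (382 left).
Sep has 30 days: +30 → Oct 1, 1937 (352 left).
Oct has 31 days: +31 → Nov 1, 1937 (321 left).
Nov has 30 days: +30 → Dec 1, 1937 (291 left).
Dec has 31 days: +31 → Jan 1, 1938 (260 left).
Jan has 31 days: +31 → Feb 1, 1938 (229 left).
Feb has 28 days: +28 → Mar 1, 1938 (201 left).
Mar has 31 days: +31 → Apr 1, 1938 (170 left).
Apr has 30 days: +30 → May 1, 1938 (140 left).
May has 31 days: +31 → Jun 1, 1938 (109 left).
Jun has 30 days: +30 → Jul 1, 1938 (79 left).
Jul has 31 days: +31 → Aug 1, 1938 (48 left).
Aug has 31 days: +31 → Sep 1, 1938 (17 left).
+17 → Sep 18, 1938.

September 18, 1938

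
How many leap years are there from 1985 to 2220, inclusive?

57

Multiples of 4 in [1985,2220]: 59.
Of those, multiples of 100: 3 (not leap unless ÷400).
Multiples of 400: 1.
Leap years = 59 − 3 + 1 = 57.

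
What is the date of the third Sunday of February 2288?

February 19, 2288

February 1, 2288 is a Wednesday.
The first Sunday is therefore February 5 (4 days later).
The third Sunday is 5 + 2×7 = February 19.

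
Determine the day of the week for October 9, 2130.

Monday

Doomsday rule: the anchor day for the 2100s is Sunday. For year 30: 30÷12 = 2 r 6, and 6÷4 = 1, so 2+6+1 = 9.
Sunday + 9 ≡ Tuesday — that's 2130's doomsday.
In October the doomsday date is Oct 10.
Oct 9 is 1 day before Oct 10; 1 mod 7 = 1, so Tuesday − 1 = Monday.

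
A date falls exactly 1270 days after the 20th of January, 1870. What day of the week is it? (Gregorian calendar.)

First find the weekday of Jan 20, 1870. Doomsday rule: the anchor day for the 1800s is Friday. For year 70: 70÷12 = 5 r 10, and 10÷4 = 2, so 5+10+2 = 17.
Friday + 17 ≡ Monday — that's 1870's doomsday.
In January the doomsday date is Jan 3 (1870 is not a leap year).
Jan 20 is 17 days after Jan 3; 17 mod 7 = 3, so Monday + 3 = Thursday.
1270 mod 7 = 3, so 1270 days after a Thursday is Thursday + 3 = Sunday.

Sunday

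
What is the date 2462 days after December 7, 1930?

September 3, 1937

+365 (one year) → Dec 7, 1931 (2097 left).
+366 (one year; includes Feb 29, 1932) → Dec 7, 1932 (1731 left).
+365 (one year) → Dec 7, 1933 (1366 left).
+365 (one year) → Dec 7, 1934 (1001 left).
+365 (one year) → Dec 7, 1935 (636 left).
+366 (one year; includes Feb 29, 1936) → Dec 7, 1936 (270 left).
Dec has 31 days: +25 → Jan 1, 1937 (245 left).
Jan has 31 days: +31 → Feb 1, 1937 (214 left).
Feb has 28 days: +28 → Mar 1, 1937 (186 left).
Mar has 31 days: +31 → Apr 1, 1937 (155 left).
Apr has 30 days: +30 → May 1, 1937 (125 left).
May has 31 days: +31 → Jun 1, 1937 (94 left).
Jun has 30 days: +30 → Jul 1, 1937 (64 left).
Jul has 31 days: +31 → Aug 1, 1937 (33 left).
Aug has 31 days: +31 → Sep 1, 1937 (2 left).
+2 → Sep 3, 1937.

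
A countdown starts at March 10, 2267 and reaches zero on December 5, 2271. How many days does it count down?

1731

Mar 10, 2267 → Mar 10, 2268: 366 days (Feb 29, 2268 is in that span).
Mar 10, 2268 → Mar 10, 2269: 365 days.
Mar 10, 2269 → Mar 10, 2270: 365 days.
Mar 10, 2270 → Mar 10, 2271: 365 days.
Mar 10, 2271 → Apr 10, 2271: 31 days (March has 31).
Apr 10, 2271 → May 10, 2271: 30 days (April has 30).
May 10, 2271 → Jun 10, 2271: 31 days (May has 31).
Jun 10, 2271 → Jul 10, 2271: 30 days (June has 30).
Jul 10, 2271 → Aug 10, 2271: 31 days (July has 31).
Aug 10, 2271 → Sep 10, 2271: 31 days (August has 31).
Sep 10, 2271 → Oct 10, 2271: 30 days (September has 30).
Oct 10, 2271 → Nov 10, 2271: 31 days (October has 31).
Nov 10, 2271 → Dec 5, 2271: 25 days.
Total: 1731 days.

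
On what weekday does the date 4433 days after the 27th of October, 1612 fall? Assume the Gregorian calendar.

Monday

Oct 27, 1612 is a Saturday.
4433 mod 7 = 2, so 4433 days after a Saturday is Saturday + 2 = Monday.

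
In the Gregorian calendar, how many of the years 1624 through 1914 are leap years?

70

Multiples of 4 in [1624,1914]: 73.
Of those, multiples of 100: 3 (not leap unless ÷400).
Multiples of 400: 0.
Leap years = 73 − 3 + 0 = 70.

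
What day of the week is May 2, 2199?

Doomsday rule: the anchor day for the 2100s is Sunday. For year 99: 99÷12 = 8 r 3, and 3÷4 = 0, so 8+3+0 = 11.
Sunday + 11 ≡ Thursday — that's 2199's doomsday.
In May the doomsday date is May 9.
May 2 is 7 days before May 9; 7 mod 7 = 0, so Thursday − 0 = Thursday.

Thursday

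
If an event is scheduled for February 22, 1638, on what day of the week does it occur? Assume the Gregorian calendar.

Monday

Doomsday rule: the anchor day for the 1600s is Tuesday. For year 38: 38÷12 = 3 r 2, and 2÷4 = 0, so 3+2+0 = 5.
Tuesday + 5 ≡ Sunday — that's 1638's doomsday.
In February the doomsday date is Feb 28 (1638 is not a leap year).
Feb 22 is 6 days before Feb 28; 6 mod 7 = 6, so Sunday − 6 = Monday.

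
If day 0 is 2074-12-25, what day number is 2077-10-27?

Dec 25, 2074 → Dec 25, 2075: 365 days.
Dec 25, 2075 → Dec 25, 2076: 366 days (Feb 29, 2076 is in that span).
Dec 25, 2076 → Jan 25, 2077: 31 days (December has 31).
Jan 25, 2077 → Feb 25, 2077: 31 days (January has 31).
Feb 25, 2077 → Mar 25, 2077: 28 days (February has 28).
Mar 25, 2077 → Apr 25, 2077: 31 days (March has 31).
Apr 25, 2077 → May 25, 2077: 30 days (April has 30).
May 25, 2077 → Jun 25, 2077: 31 days (May has 31).
Jun 25, 2077 → Jul 25, 2077: 30 days (June has 30).
Jul 25, 2077 → Aug 25, 2077: 31 days (July has 31).
Aug 25, 2077 → Sep 25, 2077: 31 days (August has 31).
Sep 25, 2077 → Oct 25, 2077: 30 days (September has 30).
Oct 25, 2077 → Oct 27, 2077: 2 days.
Total: 1037 days.

1037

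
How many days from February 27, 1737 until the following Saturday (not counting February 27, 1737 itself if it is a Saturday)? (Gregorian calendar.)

3

Feb 27, 1737 is a Wednesday.
From Wednesday to the next Saturday is 3 days.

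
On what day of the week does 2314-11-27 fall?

Doomsday rule: the anchor day for the 2300s is Wednesday. For year 14: 14÷12 = 1 r 2, and 2÷4 = 0, so 1+2+0 = 3.
Wednesday + 3 ≡ Saturday — that's 2314's doomsday.
In November the doomsday date is Nov 7.
Nov 27 is 20 days after Nov 7; 20 mod 7 = 6, so Saturday + 6 = Friday.

Friday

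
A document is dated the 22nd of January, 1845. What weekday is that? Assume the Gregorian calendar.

Wednesday

Doomsday rule: the anchor day for the 1800s is Friday. For year 45: 45÷12 = 3 r 9, and 9÷4 = 2, so 3+9+2 = 14.
Friday + 14 ≡ Friday — that's 1845's doomsday.
In January the doomsday date is Jan 3 (1845 is not a leap year).
Jan 22 is 19 days after Jan 3; 19 mod 7 = 5, so Friday + 5 = Wednesday.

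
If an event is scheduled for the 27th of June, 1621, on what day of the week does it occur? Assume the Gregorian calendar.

Sunday

Doomsday rule: the anchor day for the 1600s is Tuesday. For year 21: 21÷12 = 1 r 9, and 9÷4 = 2, so 1+9+2 = 12.
Tuesday + 12 ≡ Sunday — that's 1621's doomsday.
In June the doomsday date is Jun 6.
Jun 27 is 21 days after Jun 6; 21 mod 7 = 0, so Sunday + 0 = Sunday.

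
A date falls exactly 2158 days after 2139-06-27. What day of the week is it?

Jun 27, 2139 is a Saturday.
2158 mod 7 = 2, so 2158 days after a Saturday is Saturday + 2 = Monday.

Monday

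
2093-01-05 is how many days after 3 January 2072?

Jan 3, 2072 → Jan 3, 2073: 366 days (Feb 29, 2072 is in that span).
Jan 3, 2073 → Jan 3, 2074: 365 days.
Jan 3, 2074 → Jan 3, 2075: 365 days.
Jan 3, 2075 → Jan 3, 2076: 365 days.
Jan 3, 2076 → Jan 3, 2077: 366 days (Feb 29, 2076 is in that span).
Jan 3, 2077 → Jan 3, 2078: 365 days.
Jan 3, 2078 → Jan 3, 2079: 365 days.
Jan 3, 2079 → Jan 3, 2080: 365 days.
Jan 3, 2080 → Jan 3, 2081: 366 days (Feb 29, 2080 is in that span).
Jan 3, 2081 → Jan 3, 2082: 365 days.
Jan 3, 2082 → Jan 3, 2083: 365 days.
Jan 3, 2083 → Jan 3, 2084: 365 days.
Jan 3, 2084 → Jan 3, 2085: 366 days (Feb 29, 2084 is in that span).
Jan 3, 2085 → Jan 3, 2086: 365 days.
Jan 3, 2086 → Jan 3, 2087: 365 days.
Jan 3, 2087 → Jan 3, 2088: 365 days.
Jan 3, 2088 → Jan 3, 2089: 366 days (Feb 29, 2088 is in that span).
Jan 3, 2089 → Jan 3, 2090: 365 days.
Jan 3, 2090 → Jan 3, 2091: 365 days.
Jan 3, 2091 → Jan 3, 2092: 365 days.
Jan 3, 2092 → Feb 3, 2092: 31 days (January has 31).
Feb 3, 2092 → Mar 3, 2092: 29 days (February has 29).
Mar 3, 2092 → Apr 3, 2092: 31 days (March has 31).
Apr 3, 2092 → May 3, 2092: 30 days (April has 30).
May 3, 2092 → Jun 3, 2092: 31 days (May has 31).
Jun 3, 2092 → Jul 3, 2092: 30 days (June has 30).
Jul 3, 2092 → Aug 3, 2092: 31 days (July has 31).
Aug 3, 2092 → Sep 3, 2092: 31 days (August has 31).
Sep 3, 2092 → Oct 3, 2092: 30 days (September has 30).
Oct 3, 2092 → Nov 3, 2092: 31 days (October has 31).
Nov 3, 2092 → Dec 3, 2092: 30 days (November has 30).
Dec 3, 2092 → Jan 3, 2093: 31 days (December has 31).
Jan 3, 2093 → Jan 5, 2093: 2 days.
Total: 7673 days.

7673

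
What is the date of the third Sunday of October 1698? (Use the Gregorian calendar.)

October 19, 1698

October 1, 1698 is a Wednesday.
The first Sunday is therefore October 5 (4 days later).
The third Sunday is 5 + 2×7 = October 19.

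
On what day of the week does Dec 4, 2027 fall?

Saturday

Doomsday rule: the anchor day for the 2000s is Tuesday. For year 27: 27÷12 = 2 r 3, and 3÷4 = 0, so 2+3+0 = 5.
Tuesday + 5 ≡ Sunday — that's 2027's doomsday.
In December the doomsday date is Dec 12.
Dec 4 is 8 days before Dec 12; 8 mod 7 = 1, so Sunday − 1 = Saturday.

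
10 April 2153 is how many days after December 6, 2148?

Dec 6, 2148 → Dec 6, 2149: 365 days.
Dec 6, 2149 → Dec 6, 2150: 365 days.
Dec 6, 2150 → Dec 6, 2151: 365 days.
Dec 6, 2151 → Dec 6, 2152: 366 days (Feb 29, 2152 is in that span).
Dec 6, 2152 → Jan 6, 2153: 31 days (December has 31).
Jan 6, 2153 → Feb 6, 2153: 31 days (January has 31).
Feb 6, 2153 → Mar 6, 2153: 28 days (February has 28).
Mar 6, 2153 → Apr 6, 2153: 31 days (March has 31).
Apr 6, 2153 → Apr 10, 2153: 4 days.
Total: 1586 days.

1586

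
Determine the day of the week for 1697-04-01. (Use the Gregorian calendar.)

Doomsday rule: the anchor day for the 1600s is Tuesday. For year 97: 97÷12 = 8 r 1, and 1÷4 = 0, so 8+1+0 = 9.
Tuesday + 9 ≡ Thursday — that's 1697's doomsday.
In April the doomsday date is Apr 4.
Apr 1 is 3 days before Apr 4; 3 mod 7 = 3, so Thursday − 3 = Monday.

Monday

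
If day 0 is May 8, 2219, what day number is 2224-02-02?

May 8, 2219 → May 8, 2220: 366 days (Feb 29, 2220 is in that span).
May 8, 2220 → May 8, 2221: 365 days.
May 8, 2221 → May 8, 2222: 365 days.
May 8, 2222 → May 8, 2223: 365 days.
May 8, 2223 → Jun 8, 2223: 31 days (May has 31).
Jun 8, 2223 → Jul 8, 2223: 30 days (June has 30).
Jul 8, 2223 → Aug 8, 2223: 31 days (July has 31).
Aug 8, 2223 → Sep 8, 2223: 31 days (August has 31).
Sep 8, 2223 → Oct 8, 2223: 30 days (September has 30).
Oct 8, 2223 → Nov 8, 2223: 31 days (October has 31).
Nov 8, 2223 → Dec 8, 2223: 30 days (November has 30).
Dec 8, 2223 → Jan 8, 2224: 31 days (December has 31).
Jan 8, 2224 → Feb 2, 2224: 25 days.
Total: 1731 days.

1731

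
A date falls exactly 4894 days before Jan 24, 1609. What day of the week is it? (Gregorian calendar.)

Friday

First find the weekday of Jan 24, 1609. Doomsday rule: the anchor day for the 1600s is Tuesday. For year 09: 9÷12 = 0 r 9, and 9÷4 = 2, so 0+9+2 = 11.
Tuesday + 11 ≡ Saturday — that's 1609's doomsday.
In January the doomsday date is Jan 3 (1609 is not a leap year).
Jan 24 is 21 days after Jan 3; 21 mod 7 = 0, so Saturday + 0 = Saturday.
4894 mod 7 = 1, so 4894 days before a Saturday is Saturday − 1 = Friday.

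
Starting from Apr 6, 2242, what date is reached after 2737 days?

October 3, 2249

+365 (one year) → Apr 6, 2243 (2372 left).
+366 (one year; includes Feb 29, 2244) → Apr 6, 2244 (2006 left).
+365 (one year) → Apr 6, 2245 (1641 left).
+365 (one year) → Apr 6, 2246 (1276 left).
+365 (one year) → Apr 6, 2247 (911 left).
+366 (one year; includes Feb 29, 2248) → Apr 6, 2248 (545 left).
+365 (one year) → Apr 6, 2249 (180 left).
Apr has 30 days: +25 → May 1, 2249 (155 left).
May has 31 days: +31 → Jun 1, 2249 (124 left).
Jun has 30 days: +30 → Jul 1, 2249 (94 left).
Jul has 31 days: +31 → Aug 1, 2249 (63 left).
Aug has 31 days: +31 → Sep 1, 2249 (32 left).
Sep has 30 days: +30 → Oct 1, 2249 (2 left).
+2 → Oct 3, 2249.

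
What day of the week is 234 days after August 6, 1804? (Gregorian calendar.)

Thursday

First find the weekday of Aug 6, 1804. Doomsday rule: the anchor day for the 1800s is Friday. For year 04: 4÷12 = 0 r 4, and 4÷4 = 1, so 0+4+1 = 5.
Friday + 5 ≡ Wednesday — that's 1804's doomsday.
In August the doomsday date is Aug 8.
Aug 6 is 2 days before Aug 8; 2 mod 7 = 2, so Wednesday − 2 = Monday.
234 mod 7 = 3, so 234 days after a Monday is Monday + 3 = Thursday.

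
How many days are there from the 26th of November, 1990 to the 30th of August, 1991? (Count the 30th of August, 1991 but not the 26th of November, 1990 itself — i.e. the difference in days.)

Nov 26, 1990 → Dec 26, 1990: 30 days (November has 30).
Dec 26, 1990 → Jan 26, 1991: 31 days (December has 31).
Jan 26, 1991 → Feb 26, 1991: 31 days (January has 31).
Feb 26, 1991 → Mar 26, 1991: 28 days (February has 28).
Mar 26, 1991 → Apr 26, 1991: 31 days (March has 31).
Apr 26, 1991 → May 26, 1991: 30 days (April has 30).
May 26, 1991 → Jun 26, 1991: 31 days (May has 31).
Jun 26, 1991 → Jul 26, 1991: 30 days (June has 30).
Jul 26, 1991 → Aug 26, 1991: 31 days (July has 31).
Aug 26, 1991 → Aug 30, 1991: 4 days.
Total: 277 days.

277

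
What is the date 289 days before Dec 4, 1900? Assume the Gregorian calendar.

−4 → Nov 30, 1900 (end of Nov, 30 days; 285 left).
−30 → Oct 31, 1900 (end of Oct, 31 days; 255 left).
−31 → Sep 30, 1900 (end of Sep, 30 days; 224 left).
−30 → Aug 31, 1900 (end of Aug, 31 days; 194 left).
−31 → Jul 31, 1900 (end of Jul, 31 days; 163 left).
−31 → Jun 30, 1900 (end of Jun, 30 days; 132 left).
−30 → May 31, 1900 (end of May, 31 days; 102 left).
−31 → Apr 30, 1900 (end of Apr, 30 days; 71 left).
−30 → Mar 31, 1900 (end of Mar, 31 days; 41 left).
−31 → Feb 28, 1900 (end of Feb, 28 days; 10 left).
−10 → Feb 18, 1900.

February 18, 1900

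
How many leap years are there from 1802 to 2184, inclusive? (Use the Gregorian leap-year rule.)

Multiples of 4 in [1802,2184]: 96.
Of those, multiples of 100: 3 (not leap unless ÷400).
Multiples of 400: 1.
Leap years = 96 − 3 + 1 = 94.

94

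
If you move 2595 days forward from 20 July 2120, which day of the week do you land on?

Thursday

First find the weekday of Jul 20, 2120. Doomsday rule: the anchor day for the 2100s is Sunday. For year 20: 20÷12 = 1 r 8, and 8÷4 = 2, so 1+8+2 = 11.
Sunday + 11 ≡ Thursday — that's 2120's doomsday.
In July the doomsday date is Jul 11.
Jul 20 is 9 days after Jul 11; 9 mod 7 = 2, so Thursday + 2 = Saturday.
2595 mod 7 = 5, so 2595 days after a Saturday is Saturday + 5 = Thursday.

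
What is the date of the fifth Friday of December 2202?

December 31, 2202

December 1, 2202 is a Wednesday.
The first Friday is therefore December 3 (2 days later).
The fifth Friday is 3 + 4×7 = December 31.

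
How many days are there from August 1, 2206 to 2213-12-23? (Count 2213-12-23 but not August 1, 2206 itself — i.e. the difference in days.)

2701

Aug 1, 2206 → Aug 1, 2207: 365 days.
Aug 1, 2207 → Aug 1, 2208: 366 days (Feb 29, 2208 is in that span).
Aug 1, 2208 → Aug 1, 2209: 365 days.
Aug 1, 2209 → Aug 1, 2210: 365 days.
Aug 1, 2210 → Aug 1, 2211: 365 days.
Aug 1, 2211 → Aug 1, 2212: 366 days (Feb 29, 2212 is in that span).
Aug 1, 2212 → Aug 1, 2213: 365 days.
Aug 1, 2213 → Sep 1, 2213: 31 days (August has 31).
Sep 1, 2213 → Oct 1, 2213: 30 days (September has 30).
Oct 1, 2213 → Nov 1, 2213: 31 days (October has 31).
Nov 1, 2213 → Dec 1, 2213: 30 days (November has 30).
Dec 1, 2213 → Dec 23, 2213: 22 days.
Total: 2701 days.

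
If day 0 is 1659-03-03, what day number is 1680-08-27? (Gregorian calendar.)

Mar 3, 1659 → Mar 3, 1660: 366 days (Feb 29, 1660 is in that span).
Mar 3, 1660 → Mar 3, 1661: 365 days.
Mar 3, 1661 → Mar 3, 1662: 365 days.
Mar 3, 1662 → Mar 3, 1663: 365 days.
Mar 3, 1663 → Mar 3, 1664: 366 days (Feb 29, 1664 is in that span).
Mar 3, 1664 → Mar 3, 1665: 365 days.
Mar 3, 1665 → Mar 3, 1666: 365 days.
Mar 3, 1666 → Mar 3, 1667: 365 days.
Mar 3, 1667 → Mar 3, 1668: 366 days (Feb 29, 1668 is in that span).
Mar 3, 1668 → Mar 3, 1669: 365 days.
Mar 3, 1669 → Mar 3, 1670: 365 days.
Mar 3, 1670 → Mar 3, 1671: 365 days.
Mar 3, 1671 → Mar 3, 1672: 366 days (Feb 29, 1672 is in that span).
Mar 3, 1672 → Mar 3, 1673: 365 days.
Mar 3, 1673 → Mar 3, 1674: 365 days.
Mar 3, 1674 → Mar 3, 1675: 365 days.
Mar 3, 1675 → Mar 3, 1676: 366 days (Feb 29, 1676 is in that span).
Mar 3, 1676 → Mar 3, 1677: 365 days.
Mar 3, 1677 → Mar 3, 1678: 365 days.
Mar 3, 1678 → Mar 3, 1679: 365 days.
Mar 3, 1679 → Mar 3, 1680: 366 days (Feb 29, 1680 is in that span).
Mar 3, 1680 → Apr 3, 1680: 31 days (March has 31).
Apr 3, 1680 → May 3, 1680: 30 days (April has 30).
May 3, 1680 → Jun 3, 1680: 31 days (May has 31).
Jun 3, 1680 → Jul 3, 1680: 30 days (June has 30).
Jul 3, 1680 → Aug 3, 1680: 31 days (July has 31).
Aug 3, 1680 → Aug 27, 1680: 24 days.
Total: 7848 days.

7848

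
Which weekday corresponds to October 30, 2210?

Tuesday

Doomsday rule: the anchor day for the 2200s is Friday. For year 10: 10÷12 = 0 r 10, and 10÷4 = 2, so 0+10+2 = 12.
Friday + 12 ≡ Wednesday — that's 2210's doomsday.
In October the doomsday date is Oct 10.
Oct 30 is 20 days after Oct 10; 20 mod 7 = 6, so Wednesday + 6 = Tuesday.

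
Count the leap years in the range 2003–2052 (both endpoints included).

13

Multiples of 4 in [2003,2052]: 13.
Of those, multiples of 100: 0 (not leap unless ÷400).
Multiples of 400: 0.
Leap years = 13 − 0 + 0 = 13.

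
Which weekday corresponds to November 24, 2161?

Tuesday

Doomsday rule: the anchor day for the 2100s is Sunday. For year 61: 61÷12 = 5 r 1, and 1÷4 = 0, so 5+1+0 = 6.
Sunday + 6 ≡ Saturday — that's 2161's doomsday.
In November the doomsday date is Nov 7.
Nov 24 is 17 days after Nov 7; 17 mod 7 = 3, so Saturday + 3 = Tuesday.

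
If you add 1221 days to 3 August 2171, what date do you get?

+366 (one year; includes Feb 29, 2172) → Aug 3, 2172 (855 left).
+365 (one year) → Aug 3, 2173 (490 left).
+365 (one year) → Aug 3, 2174 (125 left).
Aug has 31 days: +29 → Sep 1, 2174 (96 left).
Sep has 30 days: +30 → Oct 1, 2174 (66 left).
Oct has 31 days: +31 → Nov 1, 2174 (35 left).
Nov has 30 days: +30 → Dec 1, 2174 (5 left).
+5 → Dec 6, 2174.

December 6, 2174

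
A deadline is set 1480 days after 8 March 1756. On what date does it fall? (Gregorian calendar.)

+365 (one year) → Mar 8, 1757 (1115 left).
+365 (one year) → Mar 8, 1758 (750 left).
+365 (one year) → Mar 8, 1759 (385 left).
Mar has 31 days: +24 → Apr 1, 1759 (361 left).
Apr has 30 days: +30 → May 1, 1759 (331 left).
May has 31 days: +31 → Jun 1, 1759 (300 left).
Jun has 30 days: +30 → Jul 1, 1759 (270 left).
Jul has 31 days: +31 → Aug 1, 1759 (239 left).
Aug has 31 days: +31 → Sep 1, 1759 (208 left).
Sep has 30 days: +30 → Oct 1, 1759 (178 left).
Oct has 31 days: +31 → Nov 1, 1759 (147 left).
Nov has 30 days: +30 → Dec 1, 1759 (117 left).
Dec has 31 days: +31 → Jan 1, 1760 (86 left).
Jan has 31 days: +31 → Feb 1, 1760 (55 left).
Feb has 29 days: +29 → Mar 1, 1760 (26 left).
+26 → Mar 27, 1760.

March 27, 1760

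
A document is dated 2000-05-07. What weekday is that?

Sunday

Doomsday rule: the anchor day for the 2000s is Tuesday. For year 00: 0÷12 = 0 r 0, and 0÷4 = 0, so 0+0+0 = 0.
Tuesday + 0 ≡ Tuesday — that's 2000's doomsday.
In May the doomsday date is May 9.
May 7 is 2 days before May 9; 2 mod 7 = 2, so Tuesday − 2 = Sunday.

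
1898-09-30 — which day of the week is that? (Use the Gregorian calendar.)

Doomsday rule: the anchor day for the 1800s is Friday. For year 98: 98÷12 = 8 r 2, and 2÷4 = 0, so 8+2+0 = 10.
Friday + 10 ≡ Monday — that's 1898's doomsday.
In September the doomsday date is Sep 5.
Sep 30 is 25 days after Sep 5; 25 mod 7 = 4, so Monday + 4 = Friday.

Friday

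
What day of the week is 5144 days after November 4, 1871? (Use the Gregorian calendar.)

First find the weekday of Nov 4, 1871. Doomsday rule: the anchor day for the 1800s is Friday. For year 71: 71÷12 = 5 r 11, and 11÷4 = 2, so 5+11+2 = 18.
Friday + 18 ≡ Tuesday — that's 1871's doomsday.
In November the doomsday date is Nov 7.
Nov 4 is 3 days before Nov 7; 3 mod 7 = 3, so Tuesday − 3 = Saturday.
5144 mod 7 = 6, so 5144 days after a Saturday is Saturday + 6 = Friday.

Friday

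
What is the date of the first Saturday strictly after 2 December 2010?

December 4, 2010

Dec 2, 2010 is a Thursday.
From Thursday to the next Saturday is 2 days.
Dec 2, 2010 + 2 = Dec 4, 2010.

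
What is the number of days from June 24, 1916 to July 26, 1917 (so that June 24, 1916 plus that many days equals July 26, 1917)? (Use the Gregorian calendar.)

Jun 24, 1916 → Jul 24, 1916: 30 days (June has 30).
Jul 24, 1916 → Aug 24, 1916: 31 days (July has 31).
Aug 24, 1916 → Sep 24, 1916: 31 days (August has 31).
Sep 24, 1916 → Oct 24, 1916: 30 days (September has 30).
Oct 24, 1916 → Nov 24, 1916: 31 days (October has 31).
Nov 24, 1916 → Dec 24, 1916: 30 days (November has 30).
Dec 24, 1916 → Jan 24, 1917: 31 days (December has 31).
Jan 24, 1917 → Feb 24, 1917: 31 days (January has 31).
Feb 24, 1917 → Mar 24, 1917: 28 days (February has 28).
Mar 24, 1917 → Apr 24, 1917: 31 days (March has 31).
Apr 24, 1917 → May 24, 1917: 30 days (April has 30).
May 24, 1917 → Jun 24, 1917: 31 days (May has 31).
Jun 24, 1917 → Jul 24, 1917: 30 days (June has 30).
Jul 24, 1917 → Jul 26, 1917: 2 days.
Total: 397 days.

397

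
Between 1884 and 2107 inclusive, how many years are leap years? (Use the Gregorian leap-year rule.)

Multiples of 4 in [1884,2107]: 56.
Of those, multiples of 100: 3 (not leap unless ÷400).
Multiples of 400: 1.
Leap years = 56 − 3 + 1 = 54.

54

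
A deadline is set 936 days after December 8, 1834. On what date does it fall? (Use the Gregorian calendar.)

+365 (one year) → Dec 8, 1835 (571 left).
+366 (one year; includes Feb 29, 1836) → Dec 8, 1836 (205 left).
Dec has 31 days: +24 → Jan 1, 1837 (181 left).
Jan has 31 days: +31 → Feb 1, 1837 (150 left).
Feb has 28 days: +28 → Mar 1, 1837 (122 left).
Mar has 31 days: +31 → Apr 1, 1837 (91 left).
Apr has 30 days: +30 → May 1, 1837 (61 left).
May has 31 days: +31 → Jun 1, 1837 (30 left).
Jun has 30 days: +30 → Jul 1, 1837 (0 left).

July 1, 1837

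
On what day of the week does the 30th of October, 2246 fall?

Friday

January 1, 2246 is a Thursday.
Jan 1, 2246 → Feb 1, 2246: 31 days (January has 31).
Feb 1, 2246 → Mar 1, 2246: 28 days (February has 28).
Mar 1, 2246 → Apr 1, 2246: 31 days (March has 31).
Apr 1, 2246 → May 1, 2246: 30 days (April has 30).
May 1, 2246 → Jun 1, 2246: 31 days (May has 31).
Jun 1, 2246 → Jul 1, 2246: 30 days (June has 30).
Jul 1, 2246 → Aug 1, 2246: 31 days (July has 31).
Aug 1, 2246 → Sep 1, 2246: 31 days (August has 31).
Sep 1, 2246 → Oct 1, 2246: 30 days (September has 30).
Oct 1, 2246 → Oct 30, 2246: 29 days.
Total: 302 days.
302 mod 7 = 1, so Thursday + 1 = Friday.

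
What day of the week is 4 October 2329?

Friday

Doomsday rule: the anchor day for the 2300s is Wednesday. For year 29: 29÷12 = 2 r 5, and 5÷4 = 1, so 2+5+1 = 8.
Wednesday + 8 ≡ Thursday — that's 2329's doomsday.
In October the doomsday date is Oct 10.
Oct 4 is 6 days before Oct 10; 6 mod 7 = 6, so Thursday − 6 = Friday.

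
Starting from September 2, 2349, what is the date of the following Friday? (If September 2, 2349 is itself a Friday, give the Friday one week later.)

September 9, 2349

Sep 2, 2349 is a Friday.
From Friday to the next Friday is 7 days.
Sep 2, 2349 + 7 = Sep 9, 2349.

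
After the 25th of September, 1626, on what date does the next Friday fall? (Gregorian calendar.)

Sep 25, 1626 is a Friday.
From Friday to the next Friday is 7 days.
Sep 25, 1626 + 7 = Oct 2, 1626.

October 2, 1626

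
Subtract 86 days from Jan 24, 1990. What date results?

October 30, 1989

−24 → Dec 31, 1989 (end of Dec, 31 days; 62 left).
−31 → Nov 30, 1989 (end of Nov, 30 days; 31 left).
−30 → Oct 31, 1989 (end of Oct, 31 days; 1 left).
−1 → Oct 30, 1989.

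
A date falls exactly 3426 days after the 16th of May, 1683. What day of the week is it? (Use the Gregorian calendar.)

Wednesday

May 16, 1683 is a Sunday.
3426 mod 7 = 3, so 3426 days after a Sunday is Sunday + 3 = Wednesday.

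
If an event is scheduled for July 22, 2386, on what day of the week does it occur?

Doomsday rule: the anchor day for the 2300s is Wednesday. For year 86: 86÷12 = 7 r 2, and 2÷4 = 0, so 7+2+0 = 9.
Wednesday + 9 ≡ Friday — that's 2386's doomsday.
In July the doomsday date is Jul 11.
Jul 22 is 11 days after Jul 11; 11 mod 7 = 4, so Friday + 4 = Tuesday.

Tuesday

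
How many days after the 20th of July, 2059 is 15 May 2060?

Jul 20, 2059 → Aug 20, 2059: 31 days (July has 31).
Aug 20, 2059 → Sep 20, 2059: 31 days (August has 31).
Sep 20, 2059 → Oct 20, 2059: 30 days (September has 30).
Oct 20, 2059 → Nov 20, 2059: 31 days (October has 31).
Nov 20, 2059 → Dec 20, 2059: 30 days (November has 30).
Dec 20, 2059 → Jan 20, 2060: 31 days (December has 31).
Jan 20, 2060 → Feb 20, 2060: 31 days (January has 31).
Feb 20, 2060 → Mar 20, 2060: 29 days (February has 29).
Mar 20, 2060 → Apr 20, 2060: 31 days (March has 31).
Apr 20, 2060 → May 15, 2060: 25 days.
Total: 300 days.

300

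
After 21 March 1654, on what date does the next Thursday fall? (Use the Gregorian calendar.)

Mar 21, 1654 is a Saturday.
From Saturday to the next Thursday is 5 days.
Mar 21, 1654 + 5 = Mar 26, 1654.

March 26, 1654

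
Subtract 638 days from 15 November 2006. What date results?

February 15, 2005

−365 (one year) → Nov 15, 2005 (273 left).
−15 → Oct 31, 2005 (end of Oct, 31 days; 258 left).
−31 → Sep 30, 2005 (end of Sep, 30 days; 227 left).
−30 → Aug 31, 2005 (end of Aug, 31 days; 197 left).
−31 → Jul 31, 2005 (end of Jul, 31 days; 166 left).
−31 → Jun 30, 2005 (end of Jun, 30 days; 135 left).
−30 → May 31, 2005 (end of May, 31 days; 105 left).
−31 → Apr 30, 2005 (end of Apr, 30 days; 74 left).
−30 → Mar 31, 2005 (end of Mar, 31 days; 44 left).
−31 → Feb 28, 2005 (end of Feb, 28 days; 13 left).
−13 → Feb 15, 2005.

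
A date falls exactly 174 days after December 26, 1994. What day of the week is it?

Dec 26, 1994 is a Monday.
174 mod 7 = 6, so 174 days after a Monday is Monday + 6 = Sunday.

Sunday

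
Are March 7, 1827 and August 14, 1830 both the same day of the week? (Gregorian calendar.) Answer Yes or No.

From Mar 7, 1827 to Aug 14, 1830 is 1256 days.
1256 mod 7 = 3, so they are different weekdays.
(Mar 7, 1827 is a Wednesday; Aug 14, 1830 is a Saturday.)

No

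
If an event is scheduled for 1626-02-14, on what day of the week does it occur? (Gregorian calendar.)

Saturday

Doomsday rule: the anchor day for the 1600s is Tuesday. For year 26: 26÷12 = 2 r 2, and 2÷4 = 0, so 2+2+0 = 4.
Tuesday + 4 ≡ Saturday — that's 1626's doomsday.
In February the doomsday date is Feb 28 (1626 is not a leap year).
Feb 14 is 14 days before Feb 28; 14 mod 7 = 0, so Saturday − 0 = Saturday.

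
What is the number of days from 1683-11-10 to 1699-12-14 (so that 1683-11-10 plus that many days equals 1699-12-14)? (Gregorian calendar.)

Nov 10, 1683 → Nov 10, 1684: 366 days (Feb 29, 1684 is in that span).
Nov 10, 1684 → Nov 10, 1685: 365 days.
Nov 10, 1685 → Nov 10, 1686: 365 days.
Nov 10, 1686 → Nov 10, 1687: 365 days.
Nov 10, 1687 → Nov 10, 1688: 366 days (Feb 29, 1688 is in that span).
Nov 10, 1688 → Nov 10, 1689: 365 days.
Nov 10, 1689 → Nov 10, 1690: 365 days.
Nov 10, 1690 → Nov 10, 1691: 365 days.
Nov 10, 1691 → Nov 10, 1692: 366 days (Feb 29, 1692 is in that span).
Nov 10, 1692 → Nov 10, 1693: 365 days.
Nov 10, 1693 → Nov 10, 1694: 365 days.
Nov 10, 1694 → Nov 10, 1695: 365 days.
Nov 10, 1695 → Nov 10, 1696: 366 days (Feb 29, 1696 is in that span).
Nov 10, 1696 → Nov 10, 1697: 365 days.
Nov 10, 1697 → Nov 10, 1698: 365 days.
Nov 10, 1698 → Dec 10, 1698: 30 days (November has 30).
Dec 10, 1698 → Jan 10, 1699: 31 days (December has 31).
Jan 10, 1699 → Feb 10, 1699: 31 days (January has 31).
Feb 10, 1699 → Mar 10, 1699: 28 days (February has 28).
Mar 10, 1699 → Apr 10, 1699: 31 days (March has 31).
Apr 10, 1699 → May 10, 1699: 30 days (April has 30).
May 10, 1699 → Jun 10, 1699: 31 days (May has 31).
Jun 10, 1699 → Jul 10, 1699: 30 days (June has 30).
Jul 10, 1699 → Aug 10, 1699: 31 days (July has 31).
Aug 10, 1699 → Sep 10, 1699: 31 days (August has 31).
Sep 10, 1699 → Oct 10, 1699: 30 days (September has 30).
Oct 10, 1699 → Nov 10, 1699: 31 days (October has 31).
Nov 10, 1699 → Dec 10, 1699: 30 days (November has 30).
Dec 10, 1699 → Dec 14, 1699: 4 days.
Total: 5878 days.

5878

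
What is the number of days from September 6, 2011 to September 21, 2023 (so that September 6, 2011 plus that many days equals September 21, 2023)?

Sep 6, 2011 → Sep 6, 2012: 366 days (Feb 29, 2012 is in that span).
Sep 6, 2012 → Sep 6, 2013: 365 days.
Sep 6, 2013 → Sep 6, 2014: 365 days.
Sep 6, 2014 → Sep 6, 2015: 365 days.
Sep 6, 2015 → Sep 6, 2016: 366 days (Feb 29, 2016 is in that span).
Sep 6, 2016 → Sep 6, 2017: 365 days.
Sep 6, 2017 → Sep 6, 2018: 365 days.
Sep 6, 2018 → Sep 6, 2019: 365 days.
Sep 6, 2019 → Sep 6, 2020: 366 days (Feb 29, 2020 is in that span).
Sep 6, 2020 → Sep 6, 2021: 365 days.
Sep 6, 2021 → Sep 6, 2022: 365 days.
Sep 6, 2022 → Oct 6, 2022: 30 days (September has 30).
Oct 6, 2022 → Nov 6, 2022: 31 days (October has 31).
Nov 6, 2022 → Dec 6, 2022: 30 days (November has 30).
Dec 6, 2022 → Jan 6, 2023: 31 days (December has 31).
Jan 6, 2023 → Feb 6, 2023: 31 days (January has 31).
Feb 6, 2023 → Mar 6, 2023: 28 days (February has 28).
Mar 6, 2023 → Apr 6, 2023: 31 days (March has 31).
Apr 6, 2023 → May 6, 2023: 30 days (April has 30).
May 6, 2023 → Jun 6, 2023: 31 days (May has 31).
Jun 6, 2023 → Jul 6, 2023: 30 days (June has 30).
Jul 6, 2023 → Aug 6, 2023: 31 days (July has 31).
Aug 6, 2023 → Sep 6, 2023: 31 days (August has 31).
Sep 6, 2023 → Sep 21, 2023: 15 days.
Total: 4398 days.

4398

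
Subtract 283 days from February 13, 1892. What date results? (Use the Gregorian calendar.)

May 6, 1891

−13 → Jan 31, 1892 (end of Jan, 31 days; 270 left).
−31 → Dec 31, 1891 (end of Dec, 31 days; 239 left).
−31 → Nov 30, 1891 (end of Nov, 30 days; 208 left).
−30 → Oct 31, 1891 (end of Oct, 31 days; 178 left).
−31 → Sep 30, 1891 (end of Sep, 30 days; 147 left).
−30 → Aug 31, 1891 (end of Aug, 31 days; 117 left).
−31 → Jul 31, 1891 (end of Jul, 31 days; 86 left).
−31 → Jun 30, 1891 (end of Jun, 30 days; 55 left).
−30 → May 31, 1891 (end of May, 31 days; 25 left).
−25 → May 6, 1891.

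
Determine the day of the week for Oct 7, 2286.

Thursday

Doomsday rule: the anchor day for the 2200s is Friday. For year 86: 86÷12 = 7 r 2, and 2÷4 = 0, so 7+2+0 = 9.
Friday + 9 ≡ Sunday — that's 2286's doomsday.
In October the doomsday date is Oct 10.
Oct 7 is 3 days before Oct 10; 3 mod 7 = 3, so Sunday − 3 = Thursday.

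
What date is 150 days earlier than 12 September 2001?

April 15, 2001

−12 → Aug 31, 2001 (end of Aug, 31 days; 138 left).
−31 → Jul 31, 2001 (end of Jul, 31 days; 107 left).
−31 → Jun 30, 2001 (end of Jun, 30 days; 76 left).
−30 → May 31, 2001 (end of May, 31 days; 46 left).
−31 → Apr 30, 2001 (end of Apr, 30 days; 15 left).
−15 → Apr 15, 2001.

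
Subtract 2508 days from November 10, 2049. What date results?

December 29, 2042

−365 (one year) → Nov 10, 2048 (2143 left).
−366 (one year; includes Feb 29, 2048) → Nov 10, 2047 (1777 left).
−365 (one year) → Nov 10, 2046 (1412 left).
−365 (one year) → Nov 10, 2045 (1047 left).
−365 (one year) → Nov 10, 2044 (682 left).
−366 (one year; includes Feb 29, 2044) → Nov 10, 2043 (316 left).
−10 → Oct 31, 2043 (end of Oct, 31 days; 306 left).
−31 → Sep 30, 2043 (end of Sep, 30 days; 275 left).
−30 → Aug 31, 2043 (end of Aug, 31 days; 245 left).
−31 → Jul 31, 2043 (end of Jul, 31 days; 214 left).
−31 → Jun 30, 2043 (end of Jun, 30 days; 183 left).
−30 → May 31, 2043 (end of May, 31 days; 153 left).
−31 → Apr 30, 2043 (end of Apr, 30 days; 122 left).
−30 → Mar 31, 2043 (end of Mar, 31 days; 92 left).
−31 → Feb 28, 2043 (end of Feb, 28 days; 61 left).
−28 → Jan 31, 2043 (end of Jan, 31 days; 33 left).
−31 → Dec 31, 2042 (end of Dec, 31 days; 2 left).
−2 → Dec 29, 2042.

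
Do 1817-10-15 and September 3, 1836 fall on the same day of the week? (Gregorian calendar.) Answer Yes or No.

From Oct 15, 1817 to Sep 3, 1836 is 6898 days.
6898 mod 7 = 3, so they are different weekdays.
(Oct 15, 1817 is a Wednesday; Sep 3, 1836 is a Saturday.)

No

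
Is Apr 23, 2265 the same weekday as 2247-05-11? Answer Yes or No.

From May 11, 2247 to Apr 23, 2265 is 6557 days.
6557 mod 7 = 5, so they are different weekdays.
(May 11, 2247 is a Tuesday; Apr 23, 2265 is a Sunday.)

No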